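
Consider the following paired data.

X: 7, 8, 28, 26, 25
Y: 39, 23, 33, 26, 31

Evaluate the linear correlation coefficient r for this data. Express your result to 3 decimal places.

n = 5, ΣX = 94, ΣY = 152, ΣX² = 2198, ΣY² = 4776, ΣXY = 2832
nΣXY − ΣXΣY = 14160 − 14288 = -128
nΣX² − (ΣX)² = 10990 − 8836 = 2154; nΣY² − (ΣY)² = 23880 − 23104 = 776
r = -128 / √(2154 × 776) = -128 / 1292.8666 ≈ -0.099

-0.099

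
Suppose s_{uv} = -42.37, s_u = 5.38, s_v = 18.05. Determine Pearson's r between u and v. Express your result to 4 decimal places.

-0.4363

r = Cov(u,v) / (s_u · s_v) = -42.37 / (5.38 × 18.05)
  = -42.37 / 97.1090 ≈ -0.4363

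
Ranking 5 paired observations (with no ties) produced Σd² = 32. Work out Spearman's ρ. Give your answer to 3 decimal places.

-0.600

ρ = 1 − 6Σd² / [n(n²−1)] = 1 − 6×32 / (5×24)
  = 1 − 192/120 = 1 − 1.6000 ≈ -0.600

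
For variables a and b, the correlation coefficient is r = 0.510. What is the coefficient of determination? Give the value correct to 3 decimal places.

0.260

r² = (0.510)² = 0.260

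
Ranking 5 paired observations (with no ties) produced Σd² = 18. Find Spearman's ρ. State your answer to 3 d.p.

0.100

ρ = 1 − 6Σd² / [n(n²−1)] = 1 − 6×18 / (5×24)
  = 1 − 108/120 = 1 − 0.9000 ≈ 0.100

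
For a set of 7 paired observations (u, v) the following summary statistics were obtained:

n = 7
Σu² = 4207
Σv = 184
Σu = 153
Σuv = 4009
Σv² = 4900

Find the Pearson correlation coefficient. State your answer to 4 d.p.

r = (nΣuv − ΣuΣv) / √[(nΣu² − (Σu)²)(nΣv² − (Σv)²)]
Numerator: 7×4009 − 153×184 = -89
Denominator: √[(29449 − 23409)(34300 − 33856)] = √[6040 × 444] = 1637.6080
r = -89 / 1637.6080 ≈ -0.0543

-0.0543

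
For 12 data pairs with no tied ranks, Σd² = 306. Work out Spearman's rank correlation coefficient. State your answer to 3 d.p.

-0.070

ρ = 1 − 6Σd² / [n(n²−1)] = 1 − 6×306 / (12×143)
  = 1 − 1836/1716 = 1 − 1.0699 ≈ -0.070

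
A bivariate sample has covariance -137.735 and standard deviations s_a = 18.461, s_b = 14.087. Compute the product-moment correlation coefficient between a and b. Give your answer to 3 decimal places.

-0.530

r = Cov(a,b) / (s_a · s_b) = -137.735 / (18.461 × 14.087)
  = -137.735 / 260.0601 ≈ -0.530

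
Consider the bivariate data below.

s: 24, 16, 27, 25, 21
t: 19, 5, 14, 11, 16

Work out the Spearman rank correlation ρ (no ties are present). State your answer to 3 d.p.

0.200

Rank s: 3, 1, 5, 4, 2
Rank t: 5, 1, 3, 2, 4
d = rank(s) − rank(t): -2, 0, 2, 2, -2; Σd² = 16
ρ = 1 − 6Σd² / [n(n²−1)] = 1 − 6×16 / (5×24) = 1 − 96/120 ≈ 0.200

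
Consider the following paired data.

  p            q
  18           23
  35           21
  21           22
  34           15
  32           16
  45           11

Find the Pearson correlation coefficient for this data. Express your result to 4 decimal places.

-0.8615

n = 6, Σp = 185, Σq = 108, Σp² = 6195, Σq² = 2056, Σpq = 3128
nΣpq − ΣpΣq = 18768 − 19980 = -1212
nΣp² − (Σp)² = 37170 − 34225 = 2945; nΣq² − (Σq)² = 12336 − 11664 = 672
r = -1212 / √(2945 × 672) = -1212 / 1406.7836 ≈ -0.8615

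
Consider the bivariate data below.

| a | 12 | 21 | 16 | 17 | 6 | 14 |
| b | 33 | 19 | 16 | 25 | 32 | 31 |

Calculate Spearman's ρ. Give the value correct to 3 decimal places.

-0.771

Rank a: 2, 6, 4, 5, 1, 3
Rank b: 6, 2, 1, 3, 5, 4
d = rank(a) − rank(b): -4, 4, 3, 2, -4, -1; Σd² = 62
ρ = 1 − 6Σd² / [n(n²−1)] = 1 − 6×62 / (6×35) = 1 − 372/210 ≈ -0.771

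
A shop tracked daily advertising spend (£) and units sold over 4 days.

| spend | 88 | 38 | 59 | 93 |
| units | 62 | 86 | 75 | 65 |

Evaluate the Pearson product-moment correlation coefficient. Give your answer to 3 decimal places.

n = 4, Σx = 278, Σy = 288, Σx² = 21318, Σy² = 21090, Σxy = 19194
nΣxy − ΣxΣy = 76776 − 80064 = -3288
nΣx² − (Σx)² = 85272 − 77284 = 7988; nΣy² − (Σy)² = 84360 − 82944 = 1416
r = -3288 / √(7988 × 1416) = -3288 / 3363.1842 ≈ -0.978

-0.978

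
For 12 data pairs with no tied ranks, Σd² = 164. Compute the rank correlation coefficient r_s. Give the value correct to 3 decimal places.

ρ = 1 − 6Σd² / [n(n²−1)] = 1 − 6×164 / (12×143)
  = 1 − 984/1716 = 1 − 0.5734 ≈ 0.427

0.427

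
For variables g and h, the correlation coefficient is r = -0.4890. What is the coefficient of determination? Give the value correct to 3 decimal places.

0.239

r² = (-0.4890)² = 0.239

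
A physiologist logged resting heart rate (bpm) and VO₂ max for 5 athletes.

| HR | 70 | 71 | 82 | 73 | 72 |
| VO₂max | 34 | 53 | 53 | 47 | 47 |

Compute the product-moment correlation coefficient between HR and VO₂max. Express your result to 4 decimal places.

0.5447

n = 5, Σx = 368, Σy = 234, Σx² = 27178, Σy² = 11192, Σxy = 17304
nΣxy − ΣxΣy = 86520 − 86112 = 408
nΣx² − (Σx)² = 135890 − 135424 = 466; nΣy² − (Σy)² = 55960 − 54756 = 1204
r = 408 / √(466 × 1204) = 408 / 749.0421 ≈ 0.5447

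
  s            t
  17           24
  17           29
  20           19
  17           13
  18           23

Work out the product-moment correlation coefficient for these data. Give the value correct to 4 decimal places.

-0.2051

n = 5, Σs = 89, Σt = 108, Σs² = 1591, Σt² = 2476, Σst = 1916
nΣst − ΣsΣt = 9580 − 9612 = -32
nΣs² − (Σs)² = 7955 − 7921 = 34; nΣt² − (Σt)² = 12380 − 11664 = 716
r = -32 / √(34 × 716) = -32 / 156.0256 ≈ -0.2051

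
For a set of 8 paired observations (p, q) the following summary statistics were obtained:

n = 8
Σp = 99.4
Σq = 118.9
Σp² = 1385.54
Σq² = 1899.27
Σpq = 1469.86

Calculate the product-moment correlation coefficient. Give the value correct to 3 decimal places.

r = (nΣpq − ΣpΣq) / √[(nΣp² − (Σp)²)(nΣq² − (Σq)²)]
Numerator: 8×1469.86 − 99.4×118.9 = -59.78
Denominator: √[(11084.32 − 9880.36)(15194.16 − 14137.21)] = √[1203.96 × 1056.95] = 1128.0627
r = -59.78 / 1128.0627 ≈ -0.053

-0.053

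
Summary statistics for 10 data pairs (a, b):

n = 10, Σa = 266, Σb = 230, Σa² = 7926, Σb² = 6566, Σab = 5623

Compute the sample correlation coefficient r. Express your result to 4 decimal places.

-0.4752

r = (nΣab − ΣaΣb) / √[(nΣa² − (Σa)²)(nΣb² − (Σb)²)]
Numerator: 10×5623 − 266×230 = -4950
Denominator: √[(79260 − 70756)(65660 − 52900)] = √[8504 × 12760] = 10416.8633
r = -4950 / 10416.8633 ≈ -0.4752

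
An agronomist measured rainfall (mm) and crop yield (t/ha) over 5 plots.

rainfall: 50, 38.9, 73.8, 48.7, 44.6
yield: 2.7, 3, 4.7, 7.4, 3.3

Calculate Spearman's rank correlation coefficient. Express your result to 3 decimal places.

Rank rainfall: 4, 1, 5, 3, 2
Rank yield: 1, 2, 4, 5, 3
d = rank(rainfall) − rank(yield): 3, -1, 1, -2, -1; Σd² = 16
ρ = 1 − 6Σd² / [n(n²−1)] = 1 − 6×16 / (5×24) = 1 − 96/120 ≈ 0.200

0.200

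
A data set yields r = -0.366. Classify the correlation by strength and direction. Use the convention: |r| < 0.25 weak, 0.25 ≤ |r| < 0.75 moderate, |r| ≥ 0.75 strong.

moderate negative

r = -0.366 < 0 so the relationship is negative.
|r| = 0.366, which falls in the moderate range.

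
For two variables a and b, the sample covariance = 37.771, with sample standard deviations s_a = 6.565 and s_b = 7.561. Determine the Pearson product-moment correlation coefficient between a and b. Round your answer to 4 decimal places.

r = Cov(a,b) / (s_a · s_b) = 37.771 / (6.565 × 7.561)
  = 37.771 / 49.6380 ≈ 0.7609

0.7609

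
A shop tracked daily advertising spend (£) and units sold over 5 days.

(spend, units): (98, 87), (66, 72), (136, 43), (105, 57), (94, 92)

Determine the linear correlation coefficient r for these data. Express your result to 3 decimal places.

-0.619

n = 5, Σx = 499, Σy = 351, Σx² = 52317, Σy² = 26315, Σxy = 33759
nΣxy − ΣxΣy = 168795 − 175149 = -6354
nΣx² − (Σx)² = 261585 − 249001 = 12584; nΣy² − (Σy)² = 131575 − 123201 = 8374
r = -6354 / √(12584 × 8374) = -6354 / 10265.3990 ≈ -0.619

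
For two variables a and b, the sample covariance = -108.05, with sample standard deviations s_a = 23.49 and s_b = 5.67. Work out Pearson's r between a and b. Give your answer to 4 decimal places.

r = Cov(a,b) / (s_a · s_b) = -108.05 / (23.49 × 5.67)
  = -108.05 / 133.1883 ≈ -0.8113

-0.8113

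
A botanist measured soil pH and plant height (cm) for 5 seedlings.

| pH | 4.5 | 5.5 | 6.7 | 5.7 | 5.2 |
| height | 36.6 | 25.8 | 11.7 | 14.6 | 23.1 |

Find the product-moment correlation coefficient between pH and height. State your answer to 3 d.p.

-0.911

n = 5, Σx = 27.6, Σy = 111.8, Σx² = 154.92, Σy² = 2888.86, Σxy = 588.33
nΣxy − ΣxΣy = 2941.65 − 3085.68 = -144.03
nΣx² − (Σx)² = 774.6 − 761.76 = 12.84; nΣy² − (Σy)² = 14444.3 − 12499.24 = 1945.06
r = -144.03 / √(12.84 × 1945.06) = -144.03 / 158.0334 ≈ -0.911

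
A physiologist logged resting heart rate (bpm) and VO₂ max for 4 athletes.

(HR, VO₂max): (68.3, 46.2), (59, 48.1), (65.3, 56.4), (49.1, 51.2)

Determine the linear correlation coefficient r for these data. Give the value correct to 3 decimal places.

n = 4, Σx = 241.7, Σy = 201.9, Σx² = 14820.79, Σy² = 10250.45, Σxy = 12190.2
nΣxy − ΣxΣy = 48760.8 − 48799.23 = -38.43
nΣx² − (Σx)² = 59283.16 − 58418.89 = 864.27; nΣy² − (Σy)² = 41001.8 − 40763.61 = 238.19
r = -38.43 / √(864.27 × 238.19) = -38.43 / 453.7185 ≈ -0.085

-0.085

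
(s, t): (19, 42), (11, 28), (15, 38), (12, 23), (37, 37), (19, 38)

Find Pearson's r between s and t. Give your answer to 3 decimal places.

n = 6, Σs = 113, Σt = 206, Σs² = 2581, Σt² = 7334, Σst = 4043
nΣst − ΣsΣt = 24258 − 23278 = 980
nΣs² − (Σs)² = 15486 − 12769 = 2717; nΣt² − (Σt)² = 44004 − 42436 = 1568
r = 980 / √(2717 × 1568) = 980 / 2064.0388 ≈ 0.475

0.475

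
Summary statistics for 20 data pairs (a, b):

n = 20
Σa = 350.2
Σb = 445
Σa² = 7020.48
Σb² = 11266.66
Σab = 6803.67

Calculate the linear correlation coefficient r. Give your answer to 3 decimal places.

r = (nΣab − ΣaΣb) / √[(nΣa² − (Σa)²)(nΣb² − (Σb)²)]
Numerator: 20×6803.67 − 350.2×445 = -19765.6
Denominator: √[(140409.6 − 122640.04)(225333.2 − 198025)] = √[17769.56 × 27308.2] = 22028.4974
r = -19765.6 / 22028.4974 ≈ -0.897

-0.897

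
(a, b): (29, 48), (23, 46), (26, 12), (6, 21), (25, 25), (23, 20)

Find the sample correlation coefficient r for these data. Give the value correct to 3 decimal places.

n = 6, Σa = 132, Σb = 172, Σa² = 3236, Σb² = 6030, Σab = 3973
nΣab − ΣaΣb = 23838 − 22704 = 1134
nΣa² − (Σa)² = 19416 − 17424 = 1992; nΣb² − (Σb)² = 36180 − 29584 = 6596
r = 1134 / √(1992 × 6596) = 1134 / 3624.8079 ≈ 0.313

0.313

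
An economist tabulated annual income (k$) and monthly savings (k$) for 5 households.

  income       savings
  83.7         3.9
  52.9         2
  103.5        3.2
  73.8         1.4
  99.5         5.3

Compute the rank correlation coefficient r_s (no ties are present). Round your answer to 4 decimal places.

Rank income: 3, 1, 5, 2, 4
Rank savings: 4, 2, 3, 1, 5
d = rank(income) − rank(savings): -1, -1, 2, 1, -1; Σd² = 8
ρ = 1 − 6Σd² / [n(n²−1)] = 1 − 6×8 / (5×24) = 1 − 48/120 ≈ 0.6000

0.6000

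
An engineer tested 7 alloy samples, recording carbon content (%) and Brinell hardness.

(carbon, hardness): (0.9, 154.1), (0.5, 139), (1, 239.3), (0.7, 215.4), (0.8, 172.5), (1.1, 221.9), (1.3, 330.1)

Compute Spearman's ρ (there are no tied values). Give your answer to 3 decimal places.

Rank carbon: 4, 1, 5, 2, 3, 6, 7
Rank hardness: 2, 1, 6, 4, 3, 5, 7
d = rank(carbon) − rank(hardness): 2, 0, -1, -2, 0, 1, 0; Σd² = 10
ρ = 1 − 6Σd² / [n(n²−1)] = 1 − 6×10 / (7×48) = 1 − 60/336 ≈ 0.821

0.821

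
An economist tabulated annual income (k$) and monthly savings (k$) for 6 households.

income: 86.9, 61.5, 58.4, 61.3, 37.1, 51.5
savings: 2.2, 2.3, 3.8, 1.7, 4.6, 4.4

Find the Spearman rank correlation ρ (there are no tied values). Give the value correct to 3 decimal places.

Rank income: 6, 5, 3, 4, 1, 2
Rank savings: 2, 3, 4, 1, 6, 5
d = rank(income) − rank(savings): 4, 2, -1, 3, -5, -3; Σd² = 64
ρ = 1 − 6Σd² / [n(n²−1)] = 1 − 6×64 / (6×35) = 1 − 384/210 ≈ -0.829

-0.829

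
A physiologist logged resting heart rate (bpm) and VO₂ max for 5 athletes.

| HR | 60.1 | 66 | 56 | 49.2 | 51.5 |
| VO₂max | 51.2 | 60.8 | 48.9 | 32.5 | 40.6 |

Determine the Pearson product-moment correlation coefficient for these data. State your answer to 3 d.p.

0.977

n = 5, Σx = 282.8, Σy = 234, Σx² = 16176.9, Σy² = 11413.9, Σxy = 13518.22
nΣxy − ΣxΣy = 67591.1 − 66175.2 = 1415.9
nΣx² − (Σx)² = 80884.5 − 79975.84 = 908.66; nΣy² − (Σy)² = 57069.5 − 54756 = 2313.5
r = 1415.9 / √(908.66 × 2313.5) = 1415.9 / 1449.8913 ≈ 0.977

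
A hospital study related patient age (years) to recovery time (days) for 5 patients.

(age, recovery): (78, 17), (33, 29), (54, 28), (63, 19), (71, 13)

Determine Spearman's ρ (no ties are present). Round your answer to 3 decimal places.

-0.900

Rank age: 5, 1, 2, 3, 4
Rank recovery: 2, 5, 4, 3, 1
d = rank(age) − rank(recovery): 3, -4, -2, 0, 3; Σd² = 38
ρ = 1 − 6Σd² / [n(n²−1)] = 1 − 6×38 / (5×24) = 1 − 228/120 ≈ -0.900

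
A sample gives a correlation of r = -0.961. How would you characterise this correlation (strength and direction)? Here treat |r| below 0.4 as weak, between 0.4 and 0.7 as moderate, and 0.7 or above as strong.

r = -0.961 < 0 so the relationship is negative.
|r| = 0.961, which falls in the strong range.

strong negative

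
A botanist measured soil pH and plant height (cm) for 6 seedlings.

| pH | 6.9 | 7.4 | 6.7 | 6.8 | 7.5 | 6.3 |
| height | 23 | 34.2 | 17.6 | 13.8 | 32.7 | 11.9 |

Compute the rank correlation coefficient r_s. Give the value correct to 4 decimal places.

Rank pH: 4, 5, 2, 3, 6, 1
Rank height: 4, 6, 3, 2, 5, 1
d = rank(pH) − rank(height): 0, -1, -1, 1, 1, 0; Σd² = 4
ρ = 1 − 6Σd² / [n(n²−1)] = 1 − 6×4 / (6×35) = 1 − 24/210 ≈ 0.8857

0.8857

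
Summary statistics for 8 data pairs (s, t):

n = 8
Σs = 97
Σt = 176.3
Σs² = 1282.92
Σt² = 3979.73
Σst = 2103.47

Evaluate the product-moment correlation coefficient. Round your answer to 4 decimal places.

r = (nΣst − ΣsΣt) / √[(nΣs² − (Σs)²)(nΣt² − (Σt)²)]
Numerator: 8×2103.47 − 97×176.3 = -273.34
Denominator: √[(10263.36 − 9409)(31837.84 − 31081.69)] = √[854.36 × 756.15] = 803.7564
r = -273.34 / 803.7564 ≈ -0.3401

-0.3401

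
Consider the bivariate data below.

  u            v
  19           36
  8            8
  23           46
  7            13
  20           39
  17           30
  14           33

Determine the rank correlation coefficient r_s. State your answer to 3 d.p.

Rank u: 5, 2, 7, 1, 6, 4, 3
Rank v: 5, 1, 7, 2, 6, 3, 4
d = rank(u) − rank(v): 0, 1, 0, -1, 0, 1, -1; Σd² = 4
ρ = 1 − 6Σd² / [n(n²−1)] = 1 − 6×4 / (7×48) = 1 − 24/336 ≈ 0.929

0.929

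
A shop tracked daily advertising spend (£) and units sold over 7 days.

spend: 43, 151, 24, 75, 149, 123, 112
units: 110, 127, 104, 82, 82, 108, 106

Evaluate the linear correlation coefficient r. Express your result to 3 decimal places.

n = 7, Σx = 677, Σy = 719, Σx² = 80725, Σy² = 75393, Σxy = 69927
nΣxy − ΣxΣy = 489489 − 486763 = 2726
nΣx² − (Σx)² = 565075 − 458329 = 106746; nΣy² − (Σy)² = 527751 − 516961 = 10790
r = 2726 / √(106746 × 10790) = 2726 / 33938.0220 ≈ 0.080

0.080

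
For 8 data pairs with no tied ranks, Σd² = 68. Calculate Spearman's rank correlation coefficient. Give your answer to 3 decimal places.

0.190

ρ = 1 − 6Σd² / [n(n²−1)] = 1 − 6×68 / (8×63)
  = 1 − 408/504 = 1 − 0.8095 ≈ 0.190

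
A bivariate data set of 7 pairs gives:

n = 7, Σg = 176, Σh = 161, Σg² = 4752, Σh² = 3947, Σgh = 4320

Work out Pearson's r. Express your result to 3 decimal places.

r = (nΣgh − ΣgΣh) / √[(nΣg² − (Σg)²)(nΣh² − (Σh)²)]
Numerator: 7×4320 − 176×161 = 1904
Denominator: √[(33264 − 30976)(27629 − 25921)] = √[2288 × 1708] = 1976.8419
r = 1904 / 1976.8419 ≈ 0.963

0.963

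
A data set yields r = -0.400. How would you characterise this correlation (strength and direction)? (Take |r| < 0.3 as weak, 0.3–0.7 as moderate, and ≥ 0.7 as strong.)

moderate negative

r = -0.400 < 0 so the relationship is negative.
|r| = 0.400, which falls in the moderate range.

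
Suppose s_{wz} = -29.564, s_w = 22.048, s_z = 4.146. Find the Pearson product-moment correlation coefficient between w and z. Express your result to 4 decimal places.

-0.3234

r = Cov(w,z) / (s_w · s_z) = -29.564 / (22.048 × 4.146)
  = -29.564 / 91.4110 ≈ -0.3234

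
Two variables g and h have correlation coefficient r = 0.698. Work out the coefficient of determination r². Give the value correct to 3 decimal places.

r² = (0.698)² = 0.487

0.487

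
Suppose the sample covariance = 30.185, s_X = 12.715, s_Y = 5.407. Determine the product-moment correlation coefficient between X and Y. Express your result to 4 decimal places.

r = Cov(X,Y) / (s_X · s_Y) = 30.185 / (12.715 × 5.407)
  = 30.185 / 68.7500 ≈ 0.4391

0.4391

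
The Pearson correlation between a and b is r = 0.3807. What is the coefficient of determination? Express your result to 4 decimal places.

0.1449

r² = (0.3807)² = 0.1449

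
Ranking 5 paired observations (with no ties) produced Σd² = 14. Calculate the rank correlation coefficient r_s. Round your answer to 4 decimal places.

0.3000

ρ = 1 − 6Σd² / [n(n²−1)] = 1 − 6×14 / (5×24)
  = 1 − 84/120 = 1 − 0.70000 ≈ 0.3000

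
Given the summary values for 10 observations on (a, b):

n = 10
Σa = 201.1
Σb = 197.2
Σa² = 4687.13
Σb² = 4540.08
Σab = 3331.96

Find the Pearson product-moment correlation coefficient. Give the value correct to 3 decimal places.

r = (nΣab − ΣaΣb) / √[(nΣa² − (Σa)²)(nΣb² − (Σb)²)]
Numerator: 10×3331.96 − 201.1×197.2 = -6337.32
Denominator: √[(46871.3 − 40441.21)(45400.8 − 38887.84)] = √[6430.09 × 6512.96] = 6471.3924
r = -6337.32 / 6471.3924 ≈ -0.979

-0.979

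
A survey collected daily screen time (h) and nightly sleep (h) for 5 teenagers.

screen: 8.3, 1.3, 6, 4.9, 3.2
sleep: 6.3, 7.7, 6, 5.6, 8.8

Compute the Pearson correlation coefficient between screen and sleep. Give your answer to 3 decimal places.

n = 5, Σx = 23.7, Σy = 34.4, Σx² = 140.83, Σy² = 243.78, Σxy = 153.9
nΣxy − ΣxΣy = 769.5 − 815.28 = -45.78
nΣx² − (Σx)² = 704.15 − 561.69 = 142.46; nΣy² − (Σy)² = 1218.9 − 1183.36 = 35.54
r = -45.78 / √(142.46 × 35.54) = -45.78 / 71.1550 ≈ -0.643

-0.643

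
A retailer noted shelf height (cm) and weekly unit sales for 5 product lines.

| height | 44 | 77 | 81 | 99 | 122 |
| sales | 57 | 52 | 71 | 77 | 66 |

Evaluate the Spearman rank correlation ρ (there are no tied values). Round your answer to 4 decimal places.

0.6000

Rank height: 1, 2, 3, 4, 5
Rank sales: 2, 1, 4, 5, 3
d = rank(height) − rank(sales): -1, 1, -1, -1, 2; Σd² = 8
ρ = 1 − 6Σd² / [n(n²−1)] = 1 − 6×8 / (5×24) = 1 − 48/120 ≈ 0.6000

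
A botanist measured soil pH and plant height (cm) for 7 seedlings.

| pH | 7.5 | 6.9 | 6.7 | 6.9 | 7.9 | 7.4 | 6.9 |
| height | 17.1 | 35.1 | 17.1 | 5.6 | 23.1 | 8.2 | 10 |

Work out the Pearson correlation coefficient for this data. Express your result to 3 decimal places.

n = 7, Σx = 50.2, Σy = 116.2, Σx² = 361.14, Σy² = 2549.04, Σxy = 835.82
nΣxy − ΣxΣy = 5850.74 − 5833.24 = 17.5
nΣx² − (Σx)² = 2527.98 − 2520.04 = 7.94; nΣy² − (Σy)² = 17843.28 − 13502.44 = 4340.84
r = 17.5 / √(7.94 × 4340.84) = 17.5 / 185.6509 ≈ 0.094

0.094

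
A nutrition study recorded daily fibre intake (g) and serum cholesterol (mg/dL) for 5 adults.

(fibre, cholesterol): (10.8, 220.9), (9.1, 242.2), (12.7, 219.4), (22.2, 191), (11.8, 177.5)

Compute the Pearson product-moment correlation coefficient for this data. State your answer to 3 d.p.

-0.544

n = 5, Σx = 66.6, Σy = 1051, Σx² = 992.82, Σy² = 223581.26, Σxy = 13710.82
nΣxy − ΣxΣy = 68554.1 − 69996.6 = -1442.5
nΣx² − (Σx)² = 4964.1 − 4435.56 = 528.54; nΣy² − (Σy)² = 1117906.3 − 1104601 = 13305.3
r = -1442.5 / √(528.54 × 13305.3) = -1442.5 / 2651.8641 ≈ -0.544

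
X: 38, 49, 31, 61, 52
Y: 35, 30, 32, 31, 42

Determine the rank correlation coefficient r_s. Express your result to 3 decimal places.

Rank X: 2, 3, 1, 5, 4
Rank Y: 4, 1, 3, 2, 5
d = rank(X) − rank(Y): -2, 2, -2, 3, -1; Σd² = 22
ρ = 1 − 6Σd² / [n(n²−1)] = 1 − 6×22 / (5×24) = 1 − 132/120 ≈ -0.100

-0.100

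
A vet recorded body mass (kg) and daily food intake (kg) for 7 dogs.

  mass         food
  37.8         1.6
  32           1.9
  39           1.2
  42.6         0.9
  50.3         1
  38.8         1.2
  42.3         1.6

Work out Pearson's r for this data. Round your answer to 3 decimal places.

-0.718

n = 7, Σx = 282.8, Σy = 9.4, Σx² = 11613.42, Σy² = 13.42, Σxy = 370.96
nΣxy − ΣxΣy = 2596.72 − 2658.32 = -61.6
nΣx² − (Σx)² = 81293.94 − 79975.84 = 1318.1; nΣy² − (Σy)² = 93.94 − 88.36 = 5.58
r = -61.6 / √(1318.1 × 5.58) = -61.6 / 85.7613 ≈ -0.718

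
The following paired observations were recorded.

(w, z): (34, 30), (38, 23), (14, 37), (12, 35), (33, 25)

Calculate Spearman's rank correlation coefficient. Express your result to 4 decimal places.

-0.8000

Rank w: 4, 5, 2, 1, 3
Rank z: 3, 1, 5, 4, 2
d = rank(w) − rank(z): 1, 4, -3, -3, 1; Σd² = 36
ρ = 1 − 6Σd² / [n(n²−1)] = 1 − 6×36 / (5×24) = 1 − 216/120 ≈ -0.8000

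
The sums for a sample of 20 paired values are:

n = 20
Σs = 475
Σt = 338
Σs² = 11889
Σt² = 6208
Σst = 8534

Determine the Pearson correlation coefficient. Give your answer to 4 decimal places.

0.9227

r = (nΣst − ΣsΣt) / √[(nΣs² − (Σs)²)(nΣt² − (Σt)²)]
Numerator: 20×8534 − 475×338 = 10130
Denominator: √[(237780 − 225625)(124160 − 114244)] = √[12155 × 9916] = 10978.5691
r = 10130 / 10978.5691 ≈ 0.9227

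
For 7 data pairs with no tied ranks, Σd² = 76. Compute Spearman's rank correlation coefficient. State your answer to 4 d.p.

-0.3571

ρ = 1 − 6Σd² / [n(n²−1)] = 1 − 6×76 / (7×48)
  = 1 − 456/336 = 1 − 1.35714 ≈ -0.3571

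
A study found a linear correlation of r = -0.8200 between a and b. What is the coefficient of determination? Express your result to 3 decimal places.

0.672

r² = (-0.8200)² = 0.672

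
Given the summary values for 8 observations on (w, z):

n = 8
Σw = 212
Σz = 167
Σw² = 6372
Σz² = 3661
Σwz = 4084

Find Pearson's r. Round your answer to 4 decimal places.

-0.9405

r = (nΣwz − ΣwΣz) / √[(nΣw² − (Σw)²)(nΣz² − (Σz)²)]
Numerator: 8×4084 − 212×167 = -2732
Denominator: √[(50976 − 44944)(29288 − 27889)] = √[6032 × 1399] = 2904.9558
r = -2732 / 2904.9558 ≈ -0.9405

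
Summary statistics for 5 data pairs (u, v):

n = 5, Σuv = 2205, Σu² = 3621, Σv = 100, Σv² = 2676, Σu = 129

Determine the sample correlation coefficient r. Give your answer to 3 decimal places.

r = (nΣuv − ΣuΣv) / √[(nΣu² − (Σu)²)(nΣv² − (Σv)²)]
Numerator: 5×2205 − 129×100 = -1875
Denominator: √[(18105 − 16641)(13380 − 10000)] = √[1464 × 3380] = 2224.4820
r = -1875 / 2224.4820 ≈ -0.843

-0.843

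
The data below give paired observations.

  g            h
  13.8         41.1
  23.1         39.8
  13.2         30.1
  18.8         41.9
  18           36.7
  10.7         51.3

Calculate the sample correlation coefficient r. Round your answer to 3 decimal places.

n = 6, Σg = 97.6, Σh = 240.9, Σg² = 1690.22, Σh² = 9913.45, Σgh = 3881.11
nΣgh − ΣgΣh = 23286.66 − 23511.84 = -225.18
nΣg² − (Σg)² = 10141.32 − 9525.76 = 615.56; nΣh² − (Σh)² = 59480.7 − 58032.81 = 1447.89
r = -225.18 / √(615.56 × 1447.89) = -225.18 / 944.0674 ≈ -0.239

-0.239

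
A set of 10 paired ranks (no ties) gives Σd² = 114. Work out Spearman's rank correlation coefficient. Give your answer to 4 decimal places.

0.3091

ρ = 1 − 6Σd² / [n(n²−1)] = 1 − 6×114 / (10×99)
  = 1 − 684/990 = 1 − 0.69091 ≈ 0.3091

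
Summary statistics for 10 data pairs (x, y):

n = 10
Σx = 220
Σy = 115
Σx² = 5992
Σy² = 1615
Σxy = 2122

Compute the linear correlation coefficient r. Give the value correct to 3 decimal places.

r = (nΣxy − ΣxΣy) / √[(nΣx² − (Σx)²)(nΣy² − (Σy)²)]
Numerator: 10×2122 − 220×115 = -4080
Denominator: √[(59920 − 48400)(16150 − 13225)] = √[11520 × 2925] = 5804.8256
r = -4080 / 5804.8256 ≈ -0.703

-0.703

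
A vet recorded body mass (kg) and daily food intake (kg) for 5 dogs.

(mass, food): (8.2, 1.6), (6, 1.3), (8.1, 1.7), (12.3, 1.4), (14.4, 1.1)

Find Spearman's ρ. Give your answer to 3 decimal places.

Rank mass: 3, 1, 2, 4, 5
Rank food: 4, 2, 5, 3, 1
d = rank(mass) − rank(food): -1, -1, -3, 1, 4; Σd² = 28
ρ = 1 − 6Σd² / [n(n²−1)] = 1 − 6×28 / (5×24) = 1 − 168/120 ≈ -0.400

-0.400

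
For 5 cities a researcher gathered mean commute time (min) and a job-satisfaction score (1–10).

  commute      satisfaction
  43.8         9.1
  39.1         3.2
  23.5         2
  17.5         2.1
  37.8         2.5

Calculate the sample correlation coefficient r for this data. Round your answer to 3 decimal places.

0.670

n = 5, Σx = 161.7, Σy = 18.9, Σx² = 5734.59, Σy² = 107.71, Σxy = 701.95
nΣxy − ΣxΣy = 3509.75 − 3056.13 = 453.62
nΣx² − (Σx)² = 28672.95 − 26146.89 = 2526.06; nΣy² − (Σy)² = 538.55 − 357.21 = 181.34
r = 453.62 / √(2526.06 × 181.34) = 453.62 / 676.8129 ≈ 0.670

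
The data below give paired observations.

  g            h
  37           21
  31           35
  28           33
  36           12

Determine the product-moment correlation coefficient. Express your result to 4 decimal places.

n = 4, Σg = 132, Σh = 101, Σg² = 4410, Σh² = 2899, Σgh = 3218
nΣgh − ΣgΣh = 12872 − 13332 = -460
nΣg² − (Σg)² = 17640 − 17424 = 216; nΣh² − (Σh)² = 11596 − 10201 = 1395
r = -460 / √(216 × 1395) = -460 / 548.9262 ≈ -0.8380

-0.8380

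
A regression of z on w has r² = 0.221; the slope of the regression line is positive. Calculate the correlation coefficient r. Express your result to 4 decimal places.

|r| = √0.221 = 0.4701
The association is positive, so r = 0.4701.

0.4701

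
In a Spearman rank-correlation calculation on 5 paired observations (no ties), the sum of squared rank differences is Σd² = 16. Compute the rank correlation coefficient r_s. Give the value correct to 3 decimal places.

ρ = 1 − 6Σd² / [n(n²−1)] = 1 − 6×16 / (5×24)
  = 1 − 96/120 = 1 − 0.8000 ≈ 0.200

0.200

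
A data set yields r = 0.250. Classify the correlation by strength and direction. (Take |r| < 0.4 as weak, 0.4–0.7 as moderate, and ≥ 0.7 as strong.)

r = 0.250 > 0 so the relationship is positive.
|r| = 0.250, which falls in the weak range.

weak positive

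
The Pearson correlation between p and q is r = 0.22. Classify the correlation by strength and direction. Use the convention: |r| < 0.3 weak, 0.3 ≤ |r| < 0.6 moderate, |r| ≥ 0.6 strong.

r = 0.22 > 0 so the relationship is positive.
|r| = 0.22, which falls in the weak range.

weak positive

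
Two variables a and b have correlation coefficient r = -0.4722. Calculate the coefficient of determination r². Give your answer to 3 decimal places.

r² = (-0.4722)² = 0.223

0.223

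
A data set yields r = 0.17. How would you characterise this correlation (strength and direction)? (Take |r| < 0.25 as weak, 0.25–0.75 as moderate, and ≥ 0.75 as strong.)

weak positive

r = 0.17 > 0 so the relationship is positive.
|r| = 0.17, which falls in the weak range.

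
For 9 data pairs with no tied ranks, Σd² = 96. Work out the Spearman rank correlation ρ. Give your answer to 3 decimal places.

ρ = 1 − 6Σd² / [n(n²−1)] = 1 − 6×96 / (9×80)
  = 1 − 576/720 = 1 − 0.8000 ≈ 0.200

0.200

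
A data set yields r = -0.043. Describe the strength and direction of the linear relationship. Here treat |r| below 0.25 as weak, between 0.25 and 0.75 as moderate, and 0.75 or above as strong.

r = -0.043 < 0 so the relationship is negative.
|r| = 0.043, which falls in the weak range.

weak negative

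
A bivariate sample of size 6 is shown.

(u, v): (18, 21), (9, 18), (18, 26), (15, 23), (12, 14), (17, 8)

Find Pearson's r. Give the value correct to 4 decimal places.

0.2122

n = 6, Σu = 89, Σv = 110, Σu² = 1387, Σv² = 2230, Σuv = 1657
nΣuv − ΣuΣv = 9942 − 9790 = 152
nΣu² − (Σu)² = 8322 − 7921 = 401; nΣv² − (Σv)² = 13380 − 12100 = 1280
r = 152 / √(401 × 1280) = 152 / 716.4356 ≈ 0.2122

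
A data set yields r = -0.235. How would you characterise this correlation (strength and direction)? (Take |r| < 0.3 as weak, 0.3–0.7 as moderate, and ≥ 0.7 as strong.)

r = -0.235 < 0 so the relationship is negative.
|r| = 0.235, which falls in the weak range.

weak negative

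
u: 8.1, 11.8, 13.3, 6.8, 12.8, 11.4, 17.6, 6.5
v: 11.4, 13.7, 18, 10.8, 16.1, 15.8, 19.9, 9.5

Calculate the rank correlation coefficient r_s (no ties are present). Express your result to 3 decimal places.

Rank u: 3, 5, 7, 2, 6, 4, 8, 1
Rank v: 3, 4, 7, 2, 6, 5, 8, 1
d = rank(u) − rank(v): 0, 1, 0, 0, 0, -1, 0, 0; Σd² = 2
ρ = 1 − 6Σd² / [n(n²−1)] = 1 − 6×2 / (8×63) = 1 − 12/504 ≈ 0.976

0.976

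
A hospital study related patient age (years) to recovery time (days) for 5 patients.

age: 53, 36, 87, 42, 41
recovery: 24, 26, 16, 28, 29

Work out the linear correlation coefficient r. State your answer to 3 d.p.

-0.951

n = 5, Σx = 259, Σy = 123, Σx² = 15119, Σy² = 3133, Σxy = 5965
nΣxy − ΣxΣy = 29825 − 31857 = -2032
nΣx² − (Σx)² = 75595 − 67081 = 8514; nΣy² − (Σy)² = 15665 − 15129 = 536
r = -2032 / √(8514 × 536) = -2032 / 2136.2359 ≈ -0.951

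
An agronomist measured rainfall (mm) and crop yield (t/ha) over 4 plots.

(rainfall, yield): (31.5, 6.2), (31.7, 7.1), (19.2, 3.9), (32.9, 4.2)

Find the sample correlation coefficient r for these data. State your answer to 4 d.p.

0.5529

n = 4, Σx = 115.3, Σy = 21.4, Σx² = 3448.19, Σy² = 121.7, Σxy = 633.43
nΣxy − ΣxΣy = 2533.72 − 2467.42 = 66.3
nΣx² − (Σx)² = 13792.76 − 13294.09 = 498.67; nΣy² − (Σy)² = 486.8 − 457.96 = 28.84
r = 66.3 / √(498.67 × 28.84) = 66.3 / 119.9235 ≈ 0.5529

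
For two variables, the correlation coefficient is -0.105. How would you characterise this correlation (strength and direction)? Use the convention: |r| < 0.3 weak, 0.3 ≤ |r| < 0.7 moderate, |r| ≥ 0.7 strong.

r = -0.105 < 0 so the relationship is negative.
|r| = 0.105, which falls in the weak range.

weak negative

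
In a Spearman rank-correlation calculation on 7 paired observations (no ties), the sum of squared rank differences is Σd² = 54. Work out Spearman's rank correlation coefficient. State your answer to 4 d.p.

0.0357

ρ = 1 − 6Σd² / [n(n²−1)] = 1 − 6×54 / (7×48)
  = 1 − 324/336 = 1 − 0.96429 ≈ 0.0357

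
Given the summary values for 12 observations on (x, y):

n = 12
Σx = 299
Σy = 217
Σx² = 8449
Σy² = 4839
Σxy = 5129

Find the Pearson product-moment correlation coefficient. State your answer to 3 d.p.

r = (nΣxy − ΣxΣy) / √[(nΣx² − (Σx)²)(nΣy² − (Σy)²)]
Numerator: 12×5129 − 299×217 = -3335
Denominator: √[(101388 − 89401)(58068 − 47089)] = √[11987 × 10979] = 11471.9341
r = -3335 / 11471.9341 ≈ -0.291

-0.291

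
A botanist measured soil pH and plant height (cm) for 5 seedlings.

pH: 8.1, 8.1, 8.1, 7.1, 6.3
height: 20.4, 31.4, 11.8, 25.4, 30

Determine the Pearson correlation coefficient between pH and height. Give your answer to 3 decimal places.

-0.489

n = 5, Σx = 37.7, Σy = 119, Σx² = 286.93, Σy² = 3086.52, Σxy = 884.5
nΣxy − ΣxΣy = 4422.5 − 4486.3 = -63.8
nΣx² − (Σx)² = 1434.65 − 1421.29 = 13.36; nΣy² − (Σy)² = 15432.6 − 14161 = 1271.6
r = -63.8 / √(13.36 × 1271.6) = -63.8 / 130.3402 ≈ -0.489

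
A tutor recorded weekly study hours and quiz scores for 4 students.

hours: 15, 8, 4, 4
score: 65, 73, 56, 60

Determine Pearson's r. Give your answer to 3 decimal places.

0.478

n = 4, Σx = 31, Σy = 254, Σx² = 321, Σy² = 16290, Σxy = 2023
nΣxy − ΣxΣy = 8092 − 7874 = 218
nΣx² − (Σx)² = 1284 − 961 = 323; nΣy² − (Σy)² = 65160 − 64516 = 644
r = 218 / √(323 × 644) = 218 / 456.0833 ≈ 0.478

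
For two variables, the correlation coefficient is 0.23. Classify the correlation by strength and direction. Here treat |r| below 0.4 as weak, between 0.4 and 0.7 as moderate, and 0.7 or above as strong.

weak positive

r = 0.23 > 0 so the relationship is positive.
|r| = 0.23, which falls in the weak range.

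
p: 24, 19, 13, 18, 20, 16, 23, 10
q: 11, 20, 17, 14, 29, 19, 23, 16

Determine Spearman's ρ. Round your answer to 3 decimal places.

0.167

Rank p: 8, 5, 2, 4, 6, 3, 7, 1
Rank q: 1, 6, 4, 2, 8, 5, 7, 3
d = rank(p) − rank(q): 7, -1, -2, 2, -2, -2, 0, -2; Σd² = 70
ρ = 1 − 6Σd² / [n(n²−1)] = 1 − 6×70 / (8×63) = 1 − 420/504 ≈ 0.167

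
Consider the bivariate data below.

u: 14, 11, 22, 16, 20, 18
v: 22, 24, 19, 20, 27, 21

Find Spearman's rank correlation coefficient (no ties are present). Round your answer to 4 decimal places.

Rank u: 2, 1, 6, 3, 5, 4
Rank v: 4, 5, 1, 2, 6, 3
d = rank(u) − rank(v): -2, -4, 5, 1, -1, 1; Σd² = 48
ρ = 1 − 6Σd² / [n(n²−1)] = 1 − 6×48 / (6×35) = 1 − 288/210 ≈ -0.3714

-0.3714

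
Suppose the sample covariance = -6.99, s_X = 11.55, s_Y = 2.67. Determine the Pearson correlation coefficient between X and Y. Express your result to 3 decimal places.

r = Cov(X,Y) / (s_X · s_Y) = -6.99 / (11.55 × 2.67)
  = -6.99 / 30.8385 ≈ -0.227

-0.227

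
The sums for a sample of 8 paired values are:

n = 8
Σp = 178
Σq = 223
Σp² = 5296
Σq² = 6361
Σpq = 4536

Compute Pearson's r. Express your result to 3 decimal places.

r = (nΣpq − ΣpΣq) / √[(nΣp² − (Σp)²)(nΣq² − (Σq)²)]
Numerator: 8×4536 − 178×223 = -3406
Denominator: √[(42368 − 31684)(50888 − 49729)] = √[10684 × 1159] = 3518.9140
r = -3406 / 3518.9140 ≈ -0.968

-0.968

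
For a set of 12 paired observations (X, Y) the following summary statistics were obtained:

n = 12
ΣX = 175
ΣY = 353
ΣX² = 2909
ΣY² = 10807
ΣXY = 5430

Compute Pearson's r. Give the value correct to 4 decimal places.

r = (nΣXY − ΣXΣY) / √[(nΣX² − (ΣX)²)(nΣY² − (ΣY)²)]
Numerator: 12×5430 − 175×353 = 3385
Denominator: √[(34908 − 30625)(129684 − 124609)] = √[4283 × 5075] = 4662.2125
r = 3385 / 4662.2125 ≈ 0.7261

0.7261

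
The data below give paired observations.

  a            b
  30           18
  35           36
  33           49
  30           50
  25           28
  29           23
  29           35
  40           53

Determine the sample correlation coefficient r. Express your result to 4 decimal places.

0.6129

n = 8, Σa = 251, Σb = 292, Σa² = 8021, Σb² = 11868, Σab = 9419
nΣab − ΣaΣb = 75352 − 73292 = 2060
nΣa² − (Σa)² = 64168 − 63001 = 1167; nΣb² − (Σb)² = 94944 − 85264 = 9680
r = 2060 / √(1167 × 9680) = 2060 / 3361.0356 ≈ 0.6129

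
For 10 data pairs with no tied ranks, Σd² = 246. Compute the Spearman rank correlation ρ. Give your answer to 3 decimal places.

ρ = 1 − 6Σd² / [n(n²−1)] = 1 − 6×246 / (10×99)
  = 1 − 1476/990 = 1 − 1.4909 ≈ -0.491

-0.491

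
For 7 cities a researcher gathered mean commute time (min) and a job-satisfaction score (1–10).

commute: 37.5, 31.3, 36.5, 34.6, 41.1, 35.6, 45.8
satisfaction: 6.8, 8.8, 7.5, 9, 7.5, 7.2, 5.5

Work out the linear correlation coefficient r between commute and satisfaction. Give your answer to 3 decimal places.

n = 7, Σx = 262.4, Σy = 52.3, Σx² = 9969.56, Σy² = 399.27, Σxy = 1932.06
nΣxy − ΣxΣy = 13524.42 − 13723.52 = -199.1
nΣx² − (Σx)² = 69786.92 − 68853.76 = 933.16; nΣy² − (Σy)² = 2794.89 − 2735.29 = 59.6
r = -199.1 / √(933.16 × 59.6) = -199.1 / 235.8312 ≈ -0.844

-0.844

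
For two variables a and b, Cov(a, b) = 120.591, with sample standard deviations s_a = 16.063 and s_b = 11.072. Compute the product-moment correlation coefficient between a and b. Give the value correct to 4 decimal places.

0.6781

r = Cov(a,b) / (s_a · s_b) = 120.591 / (16.063 × 11.072)
  = 120.591 / 177.8495 ≈ 0.6781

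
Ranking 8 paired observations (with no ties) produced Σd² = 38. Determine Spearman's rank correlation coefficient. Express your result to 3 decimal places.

0.548

ρ = 1 − 6Σd² / [n(n²−1)] = 1 − 6×38 / (8×63)
  = 1 − 228/504 = 1 − 0.4524 ≈ 0.548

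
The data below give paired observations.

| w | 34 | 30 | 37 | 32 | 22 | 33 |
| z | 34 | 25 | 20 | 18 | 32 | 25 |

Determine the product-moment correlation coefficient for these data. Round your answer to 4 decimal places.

n = 6, Σw = 188, Σz = 154, Σw² = 6022, Σz² = 4154, Σwz = 4751
nΣwz − ΣwΣz = 28506 − 28952 = -446
nΣw² − (Σw)² = 36132 − 35344 = 788; nΣz² − (Σz)² = 24924 − 23716 = 1208
r = -446 / √(788 × 1208) = -446 / 975.6557 ≈ -0.4571

-0.4571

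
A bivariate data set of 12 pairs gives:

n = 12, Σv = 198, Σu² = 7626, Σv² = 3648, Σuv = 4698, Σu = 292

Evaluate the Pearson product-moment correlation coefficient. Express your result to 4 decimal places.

-0.2694

r = (nΣuv − ΣuΣv) / √[(nΣu² − (Σu)²)(nΣv² − (Σv)²)]
Numerator: 12×4698 − 292×198 = -1440
Denominator: √[(91512 − 85264)(43776 − 39204)] = √[6248 × 4572] = 5344.7035
r = -1440 / 5344.7035 ≈ -0.2694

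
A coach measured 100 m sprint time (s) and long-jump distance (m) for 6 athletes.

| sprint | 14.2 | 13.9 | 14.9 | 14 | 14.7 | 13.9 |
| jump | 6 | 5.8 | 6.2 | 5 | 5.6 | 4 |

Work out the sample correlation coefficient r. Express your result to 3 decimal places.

n = 6, Σx = 85.6, Σy = 32.6, Σx² = 1222.16, Σy² = 180.44, Σxy = 466.12
nΣxy − ΣxΣy = 2796.72 − 2790.56 = 6.16
nΣx² − (Σx)² = 7332.96 − 7327.36 = 5.6; nΣy² − (Σy)² = 1082.64 − 1062.76 = 19.88
r = 6.16 / √(5.6 × 19.88) = 6.16 / 10.5512 ≈ 0.584

0.584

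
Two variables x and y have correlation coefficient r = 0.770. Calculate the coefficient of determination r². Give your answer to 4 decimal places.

r² = (0.770)² = 0.5929

0.5929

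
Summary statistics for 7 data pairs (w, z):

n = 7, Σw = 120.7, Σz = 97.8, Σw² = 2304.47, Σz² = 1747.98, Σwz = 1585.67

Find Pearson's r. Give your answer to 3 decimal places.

r = (nΣwz − ΣwΣz) / √[(nΣw² − (Σw)²)(nΣz² − (Σz)²)]
Numerator: 7×1585.67 − 120.7×97.8 = -704.77
Denominator: √[(16131.29 − 14568.49)(12235.86 − 9564.84)] = √[1562.8 × 2671.02] = 2043.1030
r = -704.77 / 2043.1030 ≈ -0.345

-0.345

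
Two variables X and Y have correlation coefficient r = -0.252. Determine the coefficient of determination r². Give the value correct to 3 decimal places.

0.064

r² = (-0.252)² = 0.064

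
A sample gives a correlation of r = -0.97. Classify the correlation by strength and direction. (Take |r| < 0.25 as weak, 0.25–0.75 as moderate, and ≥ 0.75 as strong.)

r = -0.97 < 0 so the relationship is negative.
|r| = 0.97, which falls in the strong range.

strong negative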